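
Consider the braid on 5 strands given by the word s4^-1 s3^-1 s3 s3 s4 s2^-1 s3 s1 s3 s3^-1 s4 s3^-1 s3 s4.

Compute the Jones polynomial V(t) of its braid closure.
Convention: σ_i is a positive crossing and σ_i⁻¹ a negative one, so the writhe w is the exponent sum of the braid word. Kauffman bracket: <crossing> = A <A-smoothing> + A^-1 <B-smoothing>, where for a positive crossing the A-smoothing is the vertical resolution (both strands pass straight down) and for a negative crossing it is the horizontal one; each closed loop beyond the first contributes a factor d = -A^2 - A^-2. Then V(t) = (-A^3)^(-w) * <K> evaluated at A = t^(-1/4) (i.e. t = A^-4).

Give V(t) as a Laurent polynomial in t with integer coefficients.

-t^4 + t^3 + t

Derivation:
The presented braid s4^-1 s3^-1 s3 s3 s4 s2^-1 s3 s1 s3 s3^-1 s4 s3^-1 s3 s4 on 5 strands reduces by inverse Markov moves (closure unchanged at each step):
  Deconjugate: the word is γ·β·γ⁻¹ with γ = s4^-1 s3^-1 (prefix) and γ⁻¹ = s3 s4 (suffix); strip both.
  Deconjugate: the word is γ·β·γ⁻¹ with γ = s3 (prefix) and γ⁻¹ = s3^-1 (suffix); strip both.
Reduced to β = s3 s4 s2^-1 s3 s1 s3 s3^-1 s4 on 5 strands, 8 crossings.
Compute on β:
First cancel adjacent σ_i σ_i⁻¹ pairs (Reidemeister II — same braid, same closure): s3 s4 s2^-1 s3 s1 s3 s3^-1 s4 → s3 s4 s2^-1 s3 s1 s4.
Braid: s3 s4 s2^-1 s3 s1 s4 on 5 strands, 6 crossings.
Writhe w = (#positive) - (#negative) = 5 - 1 = 4.
Computing the Kauffman bracket via state sum. There are 2^6 = 64 states.
Each crossing splits two ways (0=vertical, 1=horizontal). The state's weight is A^(#A-smoothings - #B-smoothings) * d^(loops - 1).
Tabulate the states by total A-exponent and number of loops L (A-exp: L × count):
  A^6: L=4 ×1
  A^4: L=3 ×5, L=5 ×1
  A^2: L=2 ×8, L=4 ×7
  A^0: L=1 ×4, L=3 ×14, L=5 ×2
  A^-2: L=2 ×9, L=4 ×6
  A^-4: L=1 ×1, L=3 ×5
  A^-6: L=2 ×1
Each group contributes A^e * Σ count * d^(L-1):
Powers of d = -A^2 - A^-2: d^2 = A^4 + 2 + A^-4; d^3 = -A^6 - 3*A^2 - 3*A^-2 - A^-6; d^4 = A^8 + 4*A^4 + 6 + 4*A^-4 + A^-8.
  A^6 * (d^3) = -A^12 - 3*A^8 - 3*A^4 - 1
  A^4 * (5*d^2 + d^4) = A^12 + 9*A^8 + 16*A^4 + 9 + A^-4
  A^2 * (8*d + 7*d^3) = -7*A^8 - 29*A^4 - 29 - 7*A^-4
  A^0 * (4 + 14*d^2 + 2*d^4) = 2*A^8 + 22*A^4 + 44 + 22*A^-4 + 2*A^-8
  A^-2 * (9*d + 6*d^3) = -6*A^4 - 27 - 27*A^-4 - 6*A^-8
  A^-4 * (1 + 5*d^2) = 5 + 11*A^-4 + 5*A^-8
  A^-6 * (d) = -A^-4 - A^-8
Summing the groups: <K> = A^8 + 1 - A^-4
Normalise by the writhe: (-A^3)^(-w) = (-A^3)^(-4) = A^-12, so f(A) = A^-12 * <K> = A^-4 + A^-12 - A^-16.
Substitute A = t^(-1/4), i.e. A^e → t^(-e/4): V(t) = -t^4 + t^3 + t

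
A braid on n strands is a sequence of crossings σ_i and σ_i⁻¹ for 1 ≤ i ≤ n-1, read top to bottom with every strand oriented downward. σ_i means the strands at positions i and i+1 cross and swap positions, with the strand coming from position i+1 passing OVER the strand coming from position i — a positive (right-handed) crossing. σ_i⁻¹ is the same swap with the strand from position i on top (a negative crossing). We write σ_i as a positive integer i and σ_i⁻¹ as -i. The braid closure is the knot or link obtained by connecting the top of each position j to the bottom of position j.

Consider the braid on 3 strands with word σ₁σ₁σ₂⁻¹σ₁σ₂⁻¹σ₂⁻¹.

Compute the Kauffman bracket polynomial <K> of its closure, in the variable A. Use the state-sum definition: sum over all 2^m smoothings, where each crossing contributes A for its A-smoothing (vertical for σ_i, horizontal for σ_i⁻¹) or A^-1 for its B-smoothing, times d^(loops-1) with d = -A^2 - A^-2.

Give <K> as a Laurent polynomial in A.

Braid: s1 s1 s2^-1 s1 s2^-1 s2^-1 on 3 strands, 6 crossings.
Writhe w = (#positive) - (#negative) = 3 - 3 = 0.
Computing the Kauffman bracket via state sum. There are 2^6 = 64 states.
For each crossing: s=0 is the vertical smoothing, s=1 horizontal. Crossing k contributes A^(sign_k * (1 - 2*s_k)); loop factor d = -A^2 - A^-2.
Tabulate the states by total A-exponent and number of loops L (A-exp: L × count):
  A^6: L=4 ×1
  A^4: L=3 ×6
  A^2: L=2 ×14, L=4 ×1
  A^0: L=1 ×13, L=3 ×7
  A^-2: L=2 ×14, L=4 ×1
  A^-4: L=3 ×6
  A^-6: L=4 ×1
Each group contributes A^e * Σ count * d^(L-1):
Powers of d = -A^2 - A^-2: d^2 = A^4 + 2 + A^-4; d^3 = -A^6 - 3*A^2 - 3*A^-2 - A^-6.
  A^6 * (d^3) = -A^12 - 3*A^8 - 3*A^4 - 1
  A^4 * (6*d^2) = 6*A^8 + 12*A^4 + 6
  A^2 * (14*d + d^3) = -A^8 - 17*A^4 - 17 - A^-4
  A^0 * (13 + 7*d^2) = 7*A^4 + 27 + 7*A^-4
  A^-2 * (14*d + d^3) = -A^4 - 17 - 17*A^-4 - A^-8
  A^-4 * (6*d^2) = 6 + 12*A^-4 + 6*A^-8
  A^-6 * (d^3) = -1 - 3*A^-4 - 3*A^-8 - A^-12
Summing the groups: <K> = -A^12 + 2*A^8 - 2*A^4 + 3 - 2*A^-4 + 2*A^-8 - A^-12

Answer: -A^12 + 2*A^8 - 2*A^4 + 3 - 2*A^-4 + 2*A^-8 - A^-12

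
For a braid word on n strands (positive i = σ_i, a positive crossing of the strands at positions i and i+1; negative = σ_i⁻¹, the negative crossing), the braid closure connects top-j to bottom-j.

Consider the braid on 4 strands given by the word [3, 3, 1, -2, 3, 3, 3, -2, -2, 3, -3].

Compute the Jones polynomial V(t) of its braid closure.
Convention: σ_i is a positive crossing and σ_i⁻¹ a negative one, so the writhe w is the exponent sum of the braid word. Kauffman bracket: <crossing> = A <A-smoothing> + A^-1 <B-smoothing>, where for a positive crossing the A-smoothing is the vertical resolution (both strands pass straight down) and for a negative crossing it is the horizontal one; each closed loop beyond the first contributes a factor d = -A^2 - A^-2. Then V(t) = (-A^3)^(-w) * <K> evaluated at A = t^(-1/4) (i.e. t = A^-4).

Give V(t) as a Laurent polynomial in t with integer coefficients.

The presented braid s3 s3 s1 s2^-1 s3 s3 s3 s2^-1 s2^-1 s3 s3^-1 on 4 strands reduces by inverse Markov moves (closure unchanged at each step):
  Deconjugate: the word is γ·β·γ⁻¹ with γ = s3 (prefix) and γ⁻¹ = s3^-1 (suffix); strip both.
Reduced to β = s3 s1 s2^-1 s3 s3 s3 s2^-1 s2^-1 s3 on 4 strands, 9 crossings.
Compute on β:
Braid: s3 s1 s2^-1 s3 s3 s3 s2^-1 s2^-1 s3 on 4 strands, 9 crossings.
Writhe w = (#positive) - (#negative) = 6 - 3 = 3.
State-sum expansion of <K>. There are 2^9 = 512 states.
Each crossing splits two ways (0=vertical, 1=horizontal). The state's weight is A^(#A-smoothings - #B-smoothings) * d^(loops - 1).
Tabulate the states by total A-exponent and number of loops L (A-exp: L × count):
  A^9: L=5 ×1
  A^7: L=4 ×9
  A^5: L=3 ×32, L=5 ×4
  A^3: L=2 ×51, L=4 ×32, L=6 ×1
  A^1: L=1 ×27, L=3 ×81, L=5 ×18
  A^-1: L=2 ×53, L=4 ×67, L=6 ×6
  A^-3: L=3 ×50, L=5 ×33, L=7 ×1
  A^-5: L=4 ×27, L=6 ×9
  A^-7: L=5 ×8, L=7 ×1
  A^-9: L=6 ×1
Each group contributes A^e * Σ count * d^(L-1):
Powers of d = -A^2 - A^-2: d^2 = A^4 + 2 + A^-4; d^3 = -A^6 - 3*A^2 - 3*A^-2 - A^-6; d^4 = A^8 + 4*A^4 + 6 + 4*A^-4 + A^-8; d^5 = -A^10 - 5*A^6 - 10*A^2 - 10*A^-2 - 5*A^-6 - A^-10; d^6 = A^12 + 6*A^8 + 15*A^4 + 20 + 15*A^-4 + 6*A^-8 + A^-12.
  A^9 * (d^4) = A^17 + 4*A^13 + 6*A^9 + 4*A^5 + A
  A^7 * (9*d^3) = -9*A^13 - 27*A^9 - 27*A^5 - 9*A
  A^5 * (32*d^2 + 4*d^4) = 4*A^13 + 48*A^9 + 88*A^5 + 48*A + 4*A^-3
  A^3 * (51*d + 32*d^3 + d^5) = -A^13 - 37*A^9 - 157*A^5 - 157*A - 37*A^-3 - A^-7
  A^1 * (27 + 81*d^2 + 18*d^4) = 18*A^9 + 153*A^5 + 297*A + 153*A^-3 + 18*A^-7
  A^-1 * (53*d + 67*d^3 + 6*d^5) = -6*A^9 - 97*A^5 - 314*A - 314*A^-3 - 97*A^-7 - 6*A^-11
  A^-3 * (50*d^2 + 33*d^4 + d^6) = A^9 + 39*A^5 + 197*A + 318*A^-3 + 197*A^-7 + 39*A^-11 + A^-15
  A^-5 * (27*d^3 + 9*d^5) = -9*A^5 - 72*A - 171*A^-3 - 171*A^-7 - 72*A^-11 - 9*A^-15
  A^-7 * (8*d^4 + d^6) = A^5 + 14*A + 47*A^-3 + 68*A^-7 + 47*A^-11 + 14*A^-15 + A^-19
  A^-9 * (d^5) = -A - 5*A^-3 - 10*A^-7 - 10*A^-11 - 5*A^-15 - A^-19
Summing the groups: <K> = A^17 - 2*A^13 + 3*A^9 - 5*A^5 + 4*A - 5*A^-3 + 4*A^-7 - 2*A^-11 + A^-15
Normalise by the writhe: (-A^3)^(-w) = (-A^3)^(-3) = -A^-9, so f(A) = -A^-9 * <K> = -A^8 + 2*A^4 - 3 + 5*A^-4 - 4*A^-8 + 5*A^-12 - 4*A^-16 + 2*A^-20 - A^-24.
Substitute A = t^(-1/4), i.e. A^e → t^(-e/4): V(t) = -t^6 + 2*t^5 - 4*t^4 + 5*t^3 - 4*t^2 + 5*t - 3 + 2*t^-1 - t^-2

Answer: -t^6 + 2*t^5 - 4*t^4 + 5*t^3 - 4*t^2 + 5*t - 3 + 2*t^-1 - t^-2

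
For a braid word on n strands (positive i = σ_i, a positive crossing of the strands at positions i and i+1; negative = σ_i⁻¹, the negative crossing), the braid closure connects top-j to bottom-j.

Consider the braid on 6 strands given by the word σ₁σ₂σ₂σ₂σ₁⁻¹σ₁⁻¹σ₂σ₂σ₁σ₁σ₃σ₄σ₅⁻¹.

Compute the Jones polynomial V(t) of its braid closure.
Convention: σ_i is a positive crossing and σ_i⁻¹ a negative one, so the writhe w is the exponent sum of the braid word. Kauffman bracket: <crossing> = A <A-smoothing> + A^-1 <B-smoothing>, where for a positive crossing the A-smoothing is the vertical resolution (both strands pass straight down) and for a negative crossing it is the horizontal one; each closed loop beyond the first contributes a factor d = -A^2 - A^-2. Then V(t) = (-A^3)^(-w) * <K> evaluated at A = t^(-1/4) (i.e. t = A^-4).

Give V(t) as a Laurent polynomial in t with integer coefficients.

The presented braid s1 s2 s2 s2 s1^-1 s1^-1 s2 s2 s1 s1 s3 s4 s5^-1 on 6 strands reduces by inverse Markov moves (closure unchanged at each step):
  Destabilize: the word has the form β·s5^-1 where s5^-1 occurs only as the final letter (β ∈ B_5); drop it and the last strand → 5 strands.
  Destabilize: the word has the form β·s4 where s4 occurs only as the final letter (β ∈ B_4); drop it and the last strand → 4 strands.
  Destabilize: the word has the form β·s3 where s3 occurs only as the final letter (β ∈ B_3); drop it and the last strand → 3 strands.
Reduced to β = s1 s2 s2 s2 s1^-1 s1^-1 s2 s2 s1 s1 on 3 strands, 10 crossings.
Compute on β:
Braid: s1 s2 s2 s2 s1^-1 s1^-1 s2 s2 s1 s1 on 3 strands, 10 crossings.
Writhe w = (#positive) - (#negative) = 8 - 2 = 6.
Enumerate smoothing states for the bracket polynomial. There are 2^10 = 1024 states.
Smooth each crossing (0=||, 1=⌣⌢); contribution A^(Σ sign_k(1-2s_k)) * d^(L-1).
Tabulate the states by total A-exponent and number of loops L (A-exp: L × count):
  A^10: L=3 ×1
  A^8: L=2 ×7, L=4 ×3
  A^6: L=1 ×10, L=3 ×32, L=5 ×3
  A^4: L=2 ×76, L=4 ×43, L=6 ×1
  A^2: L=1 ×51, L=3 ×132, L=5 ×27
  A^0: L=2 ×135, L=4 ×109, L=6 ×8
  A^-2: L=3 ×161, L=5 ×48, L=7 ×1
  A^-4: L=4 ×109, L=6 ×11
  A^-6: L=5 ×44, L=7 ×1
  A^-8: L=6 ×10
  A^-10: L=7 ×1
Each group contributes A^e * Σ count * d^(L-1):
Powers of d = -A^2 - A^-2: d^2 = A^4 + 2 + A^-4; d^3 = -A^6 - 3*A^2 - 3*A^-2 - A^-6; d^4 = A^8 + 4*A^4 + 6 + 4*A^-4 + A^-8; d^5 = -A^10 - 5*A^6 - 10*A^2 - 10*A^-2 - 5*A^-6 - A^-10; d^6 = A^12 + 6*A^8 + 15*A^4 + 20 + 15*A^-4 + 6*A^-8 + A^-12.
  A^10 * (d^2) = A^14 + 2*A^10 + A^6
  A^8 * (7*d + 3*d^3) = -3*A^14 - 16*A^10 - 16*A^6 - 3*A^2
  A^6 * (10 + 32*d^2 + 3*d^4) = 3*A^14 + 44*A^10 + 92*A^6 + 44*A^2 + 3*A^-2
  A^4 * (76*d + 43*d^3 + d^5) = -A^14 - 48*A^10 - 215*A^6 - 215*A^2 - 48*A^-2 - A^-6
  A^2 * (51 + 132*d^2 + 27*d^4) = 27*A^10 + 240*A^6 + 477*A^2 + 240*A^-2 + 27*A^-6
  A^0 * (135*d + 109*d^3 + 8*d^5) = -8*A^10 - 149*A^6 - 542*A^2 - 542*A^-2 - 149*A^-6 - 8*A^-10
  A^-2 * (161*d^2 + 48*d^4 + d^6) = A^10 + 54*A^6 + 368*A^2 + 630*A^-2 + 368*A^-6 + 54*A^-10 + A^-14
  A^-4 * (109*d^3 + 11*d^5) = -11*A^6 - 164*A^2 - 437*A^-2 - 437*A^-6 - 164*A^-10 - 11*A^-14
  A^-6 * (44*d^4 + d^6) = A^6 + 50*A^2 + 191*A^-2 + 284*A^-6 + 191*A^-10 + 50*A^-14 + A^-18
  A^-8 * (10*d^5) = -10*A^2 - 50*A^-2 - 100*A^-6 - 100*A^-10 - 50*A^-14 - 10*A^-18
  A^-10 * (d^6) = A^2 + 6*A^-2 + 15*A^-6 + 20*A^-10 + 15*A^-14 + 6*A^-18 + A^-22
Summing the groups: <K> = 2*A^10 - 3*A^6 + 6*A^2 - 7*A^-2 + 7*A^-6 - 7*A^-10 + 5*A^-14 - 3*A^-18 + A^-22
Normalise by the writhe: (-A^3)^(-w) = (-A^3)^(-6) = A^-18, so f(A) = A^-18 * <K> = 2*A^-8 - 3*A^-12 + 6*A^-16 - 7*A^-20 + 7*A^-24 - 7*A^-28 + 5*A^-32 - 3*A^-36 + A^-40.
Substitute A = t^(-1/4), i.e. A^e → t^(-e/4): V(t) = t^10 - 3*t^9 + 5*t^8 - 7*t^7 + 7*t^6 - 7*t^5 + 6*t^4 - 3*t^3 + 2*t^2

Answer: t^10 - 3*t^9 + 5*t^8 - 7*t^7 + 7*t^6 - 7*t^5 + 6*t^4 - 3*t^3 + 2*t^2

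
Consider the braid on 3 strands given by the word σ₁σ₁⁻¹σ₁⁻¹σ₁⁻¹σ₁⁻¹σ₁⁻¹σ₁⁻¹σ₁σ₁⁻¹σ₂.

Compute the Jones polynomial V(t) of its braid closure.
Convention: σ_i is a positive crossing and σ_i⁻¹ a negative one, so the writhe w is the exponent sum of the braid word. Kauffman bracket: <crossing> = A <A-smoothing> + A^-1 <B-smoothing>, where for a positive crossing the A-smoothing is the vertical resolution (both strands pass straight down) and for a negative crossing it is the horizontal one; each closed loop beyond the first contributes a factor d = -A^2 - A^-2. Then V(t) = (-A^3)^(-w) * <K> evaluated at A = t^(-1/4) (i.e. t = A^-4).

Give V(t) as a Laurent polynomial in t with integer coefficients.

The presented braid s1 s1^-1 s1^-1 s1^-1 s1^-1 s1^-1 s1^-1 s1 s1^-1 s2 on 3 strands reduces by inverse Markov moves (closure unchanged at each step):
  Destabilize: the word has the form β·s2 where s2 occurs only as the final letter (β ∈ B_2); drop it and the last strand → 2 strands.
  Deconjugate: the word is γ·β·γ⁻¹ with γ = s1 s1^-1 (prefix) and γ⁻¹ = s1 s1^-1 (suffix); strip both.
Reduced to β = s1^-1 s1^-1 s1^-1 s1^-1 s1^-1 on 2 strands, 5 crossings.
Compute on β:
Braid: s1^-1 s1^-1 s1^-1 s1^-1 s1^-1 on 2 strands, 5 crossings.
Writhe w = (#positive) - (#negative) = 0 - 5 = -5.
Enumerate smoothing states for the bracket polynomial. There are 2^5 = 32 states.
Smooth each crossing (0=||, 1=⌣⌢); contribution A^(Σ sign_k(1-2s_k)) * d^(L-1).
  state 00000: A-exp=-5, loops=2, term = A^-5 * d^1
  state 00001: A-exp=-3, loops=1, term = A^-3 * d^0
  state 00010: A-exp=-3, loops=1, term = A^-3 * d^0
  state 00011: A-exp=-1, loops=2, term = A^-1 * d^1
  state 00100: A-exp=-3, loops=1, term = A^-3 * d^0
  state 00101: A-exp=-1, loops=2, term = A^-1 * d^1
  state 00110: A-exp=-1, loops=2, term = A^-1 * d^1
  state 00111: A-exp=+1, loops=3, term = A^1 * d^2
  state 01000: A-exp=-3, loops=1, term = A^-3 * d^0
  state 01001: A-exp=-1, loops=2, term = A^-1 * d^1
  state 01010: A-exp=-1, loops=2, term = A^-1 * d^1
  state 01011: A-exp=+1, loops=3, term = A^1 * d^2
  state 01100: A-exp=-1, loops=2, term = A^-1 * d^1
  state 01101: A-exp=+1, loops=3, term = A^1 * d^2
  state 01110: A-exp=+1, loops=3, term = A^1 * d^2
  state 01111: A-exp=+3, loops=4, term = A^3 * d^3
  state 10000: A-exp=-3, loops=1, term = A^-3 * d^0
  state 10001: A-exp=-1, loops=2, term = A^-1 * d^1
  state 10010: A-exp=-1, loops=2, term = A^-1 * d^1
  state 10011: A-exp=+1, loops=3, term = A^1 * d^2
  state 10100: A-exp=-1, loops=2, term = A^-1 * d^1
  state 10101: A-exp=+1, loops=3, term = A^1 * d^2
  state 10110: A-exp=+1, loops=3, term = A^1 * d^2
  state 10111: A-exp=+3, loops=4, term = A^3 * d^3
  state 11000: A-exp=-1, loops=2, term = A^-1 * d^1
  state 11001: A-exp=+1, loops=3, term = A^1 * d^2
  state 11010: A-exp=+1, loops=3, term = A^1 * d^2
  state 11011: A-exp=+3, loops=4, term = A^3 * d^3
  state 11100: A-exp=+1, loops=3, term = A^1 * d^2
  state 11101: A-exp=+3, loops=4, term = A^3 * d^3
  state 11110: A-exp=+3, loops=4, term = A^3 * d^3
  state 11111: A-exp=+5, loops=5, term = A^5 * d^4
Collect the terms by A-exponent (count of states per loop number):
Powers of d = -A^2 - A^-2: d^2 = A^4 + 2 + A^-4; d^3 = -A^6 - 3*A^2 - 3*A^-2 - A^-6; d^4 = A^8 + 4*A^4 + 6 + 4*A^-4 + A^-8.
  A^5 * (d^4) = A^13 + 4*A^9 + 6*A^5 + 4*A + A^-3
  A^3 * (5*d^3) = -5*A^9 - 15*A^5 - 15*A - 5*A^-3
  A^1 * (10*d^2) = 10*A^5 + 20*A + 10*A^-3
  A^-1 * (10*d) = -10*A - 10*A^-3
  A^-3 * (5) = 5*A^-3
  A^-5 * (d) = -A^-3 - A^-7
Summing the groups: <K> = A^13 - A^9 + A^5 - A - A^-7
Normalise by the writhe: (-A^3)^(-w) = (-A^3)^(5) = -A^15, so f(A) = -A^15 * <K> = -A^28 + A^24 - A^20 + A^16 + A^8.
Substitute A = t^(-1/4), i.e. A^e → t^(-e/4): V(t) = t^-2 + t^-4 - t^-5 + t^-6 - t^-7

Answer: t^-2 + t^-4 - t^-5 + t^-6 - t^-7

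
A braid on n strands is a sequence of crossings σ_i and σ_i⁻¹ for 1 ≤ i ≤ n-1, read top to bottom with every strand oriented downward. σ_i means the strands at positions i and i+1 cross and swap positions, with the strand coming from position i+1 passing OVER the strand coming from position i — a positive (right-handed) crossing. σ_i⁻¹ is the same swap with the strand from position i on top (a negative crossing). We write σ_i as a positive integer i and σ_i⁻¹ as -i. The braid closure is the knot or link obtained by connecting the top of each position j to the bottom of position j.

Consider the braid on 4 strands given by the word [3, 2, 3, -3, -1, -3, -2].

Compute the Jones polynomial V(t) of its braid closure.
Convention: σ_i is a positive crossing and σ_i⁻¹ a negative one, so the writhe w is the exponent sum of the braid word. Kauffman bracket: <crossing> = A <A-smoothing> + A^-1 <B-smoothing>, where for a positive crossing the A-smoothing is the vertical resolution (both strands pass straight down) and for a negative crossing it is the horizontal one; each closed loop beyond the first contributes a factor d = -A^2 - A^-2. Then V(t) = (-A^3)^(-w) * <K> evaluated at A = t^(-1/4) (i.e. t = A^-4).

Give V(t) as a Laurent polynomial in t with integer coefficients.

First cancel adjacent σ_i σ_i⁻¹ pairs (Reidemeister II — same braid, same closure): s3 s2 s3 s3^-1 s1^-1 s3^-1 s2^-1 → s3 s2 s1^-1 s3^-1 s2^-1.
Braid: s3 s2 s1^-1 s3^-1 s2^-1 on 4 strands, 5 crossings.
Writhe w = (#positive) - (#negative) = 2 - 3 = -1.
State-sum expansion of <K>. There are 2^5 = 32 states.
Each crossing splits two ways (0=vertical, 1=horizontal). The state's weight is A^(#A-smoothings - #B-smoothings) * d^(loops - 1).
  state 00000: A-exp=-1, loops=4, term = A^-1 * d^3
  state 00001: A-exp=+1, loops=3, term = A^1 * d^2
  state 00010: A-exp=+1, loops=3, term = A^1 * d^2
  state 00011: A-exp=+3, loops=2, term = A^3 * d^1
  state 00100: A-exp=+1, loops=3, term = A^1 * d^2
  state 00101: A-exp=+3, loops=2, term = A^3 * d^1
  state 00110: A-exp=+3, loops=2, term = A^3 * d^1
  state 00111: A-exp=+5, loops=1, term = A^5 * d^0
  state 01000: A-exp=-3, loops=3, term = A^-3 * d^2
  state 01001: A-exp=-1, loops=4, term = A^-1 * d^3
  state 01010: A-exp=-1, loops=2, term = A^-1 * d^1
  state 01011: A-exp=+1, loops=3, term = A^1 * d^2
  state 01100: A-exp=-1, loops=2, term = A^-1 * d^1
  state 01101: A-exp=+1, loops=3, term = A^1 * d^2
  state 01110: A-exp=+1, loops=1, term = A^1 * d^0
  state 01111: A-exp=+3, loops=2, term = A^3 * d^1
  state 10000: A-exp=-3, loops=3, term = A^-3 * d^2
  state 10001: A-exp=-1, loops=2, term = A^-1 * d^1
  state 10010: A-exp=-1, loops=4, term = A^-1 * d^3
  state 10011: A-exp=+1, loops=3, term = A^1 * d^2
  state 10100: A-exp=-1, loops=2, term = A^-1 * d^1
  state 10101: A-exp=+1, loops=1, term = A^1 * d^0
  state 10110: A-exp=+1, loops=3, term = A^1 * d^2
  state 10111: A-exp=+3, loops=2, term = A^3 * d^1
  state 11000: A-exp=-5, loops=2, term = A^-5 * d^1
  state 11001: A-exp=-3, loops=3, term = A^-3 * d^2
  state 11010: A-exp=-3, loops=3, term = A^-3 * d^2
  state 11011: A-exp=-1, loops=2, term = A^-1 * d^1
  state 11100: A-exp=-3, loops=1, term = A^-3 * d^0
  state 11101: A-exp=-1, loops=2, term = A^-1 * d^1
  state 11110: A-exp=-1, loops=2, term = A^-1 * d^1
  state 11111: A-exp=+1, loops=1, term = A^1 * d^0
Collect the terms by A-exponent (count of states per loop number):
Powers of d = -A^2 - A^-2: d^2 = A^4 + 2 + A^-4; d^3 = -A^6 - 3*A^2 - 3*A^-2 - A^-6.
  A^5 * (1) = A^5
  A^3 * (5*d) = -5*A^5 - 5*A
  A^1 * (3 + 7*d^2) = 7*A^5 + 17*A + 7*A^-3
  A^-1 * (7*d + 3*d^3) = -3*A^5 - 16*A - 16*A^-3 - 3*A^-7
  A^-3 * (1 + 4*d^2) = 4*A + 9*A^-3 + 4*A^-7
  A^-5 * (d) = -A^-3 - A^-7
Summing the groups: <K> = -A^-3
Normalise by the writhe: (-A^3)^(-w) = (-A^3)^(1) = -A^3, so f(A) = -A^3 * <K> = 1.
Substitute A = t^(-1/4), i.e. A^e → t^(-e/4): V(t) = 1

Answer: 1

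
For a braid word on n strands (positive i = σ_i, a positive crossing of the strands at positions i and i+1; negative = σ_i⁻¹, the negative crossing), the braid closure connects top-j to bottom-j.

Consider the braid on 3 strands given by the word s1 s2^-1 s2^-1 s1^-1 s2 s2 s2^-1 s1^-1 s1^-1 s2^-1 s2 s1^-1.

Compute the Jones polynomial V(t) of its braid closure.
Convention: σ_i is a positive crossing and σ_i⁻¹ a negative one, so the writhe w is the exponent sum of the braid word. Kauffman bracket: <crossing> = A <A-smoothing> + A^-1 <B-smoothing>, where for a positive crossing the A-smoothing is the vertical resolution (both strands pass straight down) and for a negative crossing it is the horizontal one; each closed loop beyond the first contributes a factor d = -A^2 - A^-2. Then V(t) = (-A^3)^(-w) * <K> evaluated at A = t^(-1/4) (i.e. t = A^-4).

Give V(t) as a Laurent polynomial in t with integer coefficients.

t^-1 - t^-2 + 2*t^-3 - t^-4 + t^-5 - t^-6

Derivation:
The presented braid s1 s2^-1 s2^-1 s1^-1 s2 s2 s2^-1 s1^-1 s1^-1 s2^-1 s2 s1^-1 on 3 strands reduces by inverse Markov moves (closure unchanged at each step):
  Deconjugate: the word is γ·β·γ⁻¹ with γ = s1 s2^-1 (prefix) and γ⁻¹ = s2 s1^-1 (suffix); strip both.
Reduced to β = s2^-1 s1^-1 s2 s2 s2^-1 s1^-1 s1^-1 s2^-1 on 3 strands, 8 crossings.
Compute on β:
First cancel adjacent σ_i σ_i⁻¹ pairs (Reidemeister II — same braid, same closure): s2^-1 s1^-1 s2 s2 s2^-1 s1^-1 s1^-1 s2^-1 → s2^-1 s1^-1 s2 s1^-1 s1^-1 s2^-1.
Braid: s2^-1 s1^-1 s2 s1^-1 s1^-1 s2^-1 on 3 strands, 6 crossings.
Writhe w = (#positive) - (#negative) = 1 - 5 = -4.
Computing the Kauffman bracket via state sum. There are 2^6 = 64 states.
For each crossing: s=0 is the vertical smoothing, s=1 horizontal. Crossing k contributes A^(sign_k * (1 - 2*s_k)); loop factor d = -A^2 - A^-2.
Tabulate the states by total A-exponent and number of loops L (A-exp: L × count):
  A^6: L=4 ×1
  A^4: L=3 ×6
  A^2: L=2 ×13, L=4 ×2
  A^0: L=1 ×10, L=3 ×10
  A^-2: L=2 ×14, L=4 ×1
  A^-4: L=1 ×3, L=3 ×3
  A^-6: L=2 ×1
Each group contributes A^e * Σ count * d^(L-1):
Powers of d = -A^2 - A^-2: d^2 = A^4 + 2 + A^-4; d^3 = -A^6 - 3*A^2 - 3*A^-2 - A^-6.
  A^6 * (d^3) = -A^12 - 3*A^8 - 3*A^4 - 1
  A^4 * (6*d^2) = 6*A^8 + 12*A^4 + 6
  A^2 * (13*d + 2*d^3) = -2*A^8 - 19*A^4 - 19 - 2*A^-4
  A^0 * (10 + 10*d^2) = 10*A^4 + 30 + 10*A^-4
  A^-2 * (14*d + d^3) = -A^4 - 17 - 17*A^-4 - A^-8
  A^-4 * (3 + 3*d^2) = 3 + 9*A^-4 + 3*A^-8
  A^-6 * (d) = -A^-4 - A^-8
Summing the groups: <K> = -A^12 + A^8 - A^4 + 2 - A^-4 + A^-8
Normalise by the writhe: (-A^3)^(-w) = (-A^3)^(4) = A^12, so f(A) = A^12 * <K> = -A^24 + A^20 - A^16 + 2*A^12 - A^8 + A^4.
Substitute A = t^(-1/4), i.e. A^e → t^(-e/4): V(t) = t^-1 - t^-2 + 2*t^-3 - t^-4 + t^-5 - t^-6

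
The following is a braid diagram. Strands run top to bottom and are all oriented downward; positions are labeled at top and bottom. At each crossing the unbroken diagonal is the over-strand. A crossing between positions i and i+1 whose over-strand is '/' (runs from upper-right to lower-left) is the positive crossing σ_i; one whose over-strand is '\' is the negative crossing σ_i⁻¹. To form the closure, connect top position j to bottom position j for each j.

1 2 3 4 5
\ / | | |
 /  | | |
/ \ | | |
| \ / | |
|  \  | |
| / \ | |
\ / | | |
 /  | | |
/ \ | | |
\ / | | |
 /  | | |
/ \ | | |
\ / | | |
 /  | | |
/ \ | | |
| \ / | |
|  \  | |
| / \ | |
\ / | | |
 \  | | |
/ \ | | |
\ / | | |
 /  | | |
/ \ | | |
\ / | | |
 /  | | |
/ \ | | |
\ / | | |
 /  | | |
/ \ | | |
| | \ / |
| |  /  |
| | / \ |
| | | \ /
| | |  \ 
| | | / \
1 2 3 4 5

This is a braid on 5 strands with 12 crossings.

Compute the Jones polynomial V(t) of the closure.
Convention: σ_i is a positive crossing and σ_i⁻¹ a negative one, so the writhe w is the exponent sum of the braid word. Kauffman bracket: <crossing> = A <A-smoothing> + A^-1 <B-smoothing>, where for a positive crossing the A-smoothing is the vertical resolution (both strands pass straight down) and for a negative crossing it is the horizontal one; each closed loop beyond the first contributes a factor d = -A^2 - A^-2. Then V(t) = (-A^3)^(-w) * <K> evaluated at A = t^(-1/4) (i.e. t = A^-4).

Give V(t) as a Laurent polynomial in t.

t^8 - 2*t^7 + 3*t^6 - 4*t^5 + 3*t^4 - 3*t^3 + 3*t^2 - t + 1

Derivation:
Reading the diagram top to bottom ('/'-over between positions i,i+1 = s_i, '\'-over = s_i^-1): braid word = s1 s2^-1 s1 s1 s1 s2^-1 s1^-1 s1 s1 s1 s3 s4^-1.
The presented braid s1 s2^-1 s1 s1 s1 s2^-1 s1^-1 s1 s1 s1 s3 s4^-1 on 5 strands reduces by inverse Markov moves (closure unchanged at each step):
  Destabilize: the word has the form β·s4^-1 where s4^-1 occurs only as the final letter (β ∈ B_4); drop it and the last strand → 4 strands.
  Destabilize: the word has the form β·s3 where s3 occurs only as the final letter (β ∈ B_3); drop it and the last strand → 3 strands.
Reduced to β = s1 s2^-1 s1 s1 s1 s2^-1 s1^-1 s1 s1 s1 on 3 strands, 10 crossings.
Compute on β:
First cancel adjacent σ_i σ_i⁻¹ pairs (Reidemeister II — same braid, same closure): s1 s2^-1 s1 s1 s1 s2^-1 s1^-1 s1 s1 s1 → s1 s2^-1 s1 s1 s1 s2^-1 s1 s1.
Braid: s1 s2^-1 s1 s1 s1 s2^-1 s1 s1 on 3 strands, 8 crossings.
Writhe w = (#positive) - (#negative) = 6 - 2 = 4.
Computing the Kauffman bracket via state sum. There are 2^8 = 256 states.
Smooth each crossing (0=||, 1=⌣⌢); contribution A^(Σ sign_k(1-2s_k)) * d^(L-1).
Tabulate the states by total A-exponent and number of loops L (A-exp: L × count):
  A^8: L=3 ×1
  A^6: L=2 ×8
  A^4: L=1 ×21, L=3 ×7
  A^2: L=2 ×54, L=4 ×2
  A^0: L=3 ×70
  A^-2: L=4 ×56
  A^-4: L=5 ×28
  A^-6: L=6 ×8
  A^-8: L=7 ×1
Each group contributes A^e * Σ count * d^(L-1):
Powers of d = -A^2 - A^-2: d^2 = A^4 + 2 + A^-4; d^3 = -A^6 - 3*A^2 - 3*A^-2 - A^-6; d^4 = A^8 + 4*A^4 + 6 + 4*A^-4 + A^-8; d^5 = -A^10 - 5*A^6 - 10*A^2 - 10*A^-2 - 5*A^-6 - A^-10; d^6 = A^12 + 6*A^8 + 15*A^4 + 20 + 15*A^-4 + 6*A^-8 + A^-12.
  A^8 * (d^2) = A^12 + 2*A^8 + A^4
  A^6 * (8*d) = -8*A^8 - 8*A^4
  A^4 * (21 + 7*d^2) = 7*A^8 + 35*A^4 + 7
  A^2 * (54*d + 2*d^3) = -2*A^8 - 60*A^4 - 60 - 2*A^-4
  A^0 * (70*d^2) = 70*A^4 + 140 + 70*A^-4
  A^-2 * (56*d^3) = -56*A^4 - 168 - 168*A^-4 - 56*A^-8
  A^-4 * (28*d^4) = 28*A^4 + 112 + 168*A^-4 + 112*A^-8 + 28*A^-12
  A^-6 * (8*d^5) = -8*A^4 - 40 - 80*A^-4 - 80*A^-8 - 40*A^-12 - 8*A^-16
  A^-8 * (d^6) = A^4 + 6 + 15*A^-4 + 20*A^-8 + 15*A^-12 + 6*A^-16 + A^-20
Summing the groups: <K> = A^12 - A^8 + 3*A^4 - 3 + 3*A^-4 - 4*A^-8 + 3*A^-12 - 2*A^-16 + A^-20
Normalise by the writhe: (-A^3)^(-w) = (-A^3)^(-4) = A^-12, so f(A) = A^-12 * <K> = 1 - A^-4 + 3*A^-8 - 3*A^-12 + 3*A^-16 - 4*A^-20 + 3*A^-24 - 2*A^-28 + A^-32.
Substitute A = t^(-1/4), i.e. A^e → t^(-e/4): V(t) = t^8 - 2*t^7 + 3*t^6 - 4*t^5 + 3*t^4 - 3*t^3 + 3*t^2 - t + 1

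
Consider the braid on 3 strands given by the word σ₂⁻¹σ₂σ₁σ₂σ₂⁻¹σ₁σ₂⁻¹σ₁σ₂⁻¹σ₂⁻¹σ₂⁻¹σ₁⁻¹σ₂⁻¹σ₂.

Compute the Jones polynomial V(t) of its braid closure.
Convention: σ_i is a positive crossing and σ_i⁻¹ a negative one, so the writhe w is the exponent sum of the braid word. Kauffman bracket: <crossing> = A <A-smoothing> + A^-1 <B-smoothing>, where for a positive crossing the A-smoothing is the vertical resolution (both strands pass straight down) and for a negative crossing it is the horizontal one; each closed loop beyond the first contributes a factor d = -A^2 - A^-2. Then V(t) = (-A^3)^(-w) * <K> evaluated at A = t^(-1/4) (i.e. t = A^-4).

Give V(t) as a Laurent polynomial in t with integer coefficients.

The presented braid s2^-1 s2 s1 s2 s2^-1 s1 s2^-1 s1 s2^-1 s2^-1 s2^-1 s1^-1 s2^-1 s2 on 3 strands reduces by inverse Markov moves (closure unchanged at each step):
  Deconjugate: the word is γ·β·γ⁻¹ with γ = s2^-1 (prefix) and γ⁻¹ = s2 (suffix); strip both.
  Deconjugate: the word is γ·β·γ⁻¹ with γ = s2 (prefix) and γ⁻¹ = s2^-1 (suffix); strip both.
  Deconjugate: the word is γ·β·γ⁻¹ with γ = s1 s2 (prefix) and γ⁻¹ = s2^-1 s1^-1 (suffix); strip both.
Reduced to β = s2^-1 s1 s2^-1 s1 s2^-1 s2^-1 on 3 strands, 6 crossings.
Compute on β:
Braid: s2^-1 s1 s2^-1 s1 s2^-1 s2^-1 on 3 strands, 6 crossings.
Writhe w = (#positive) - (#negative) = 2 - 4 = -2.
Computing the Kauffman bracket via state sum. There are 2^6 = 64 states.
For each crossing: s=0 is the vertical smoothing, s=1 horizontal. Crossing k contributes A^(sign_k * (1 - 2*s_k)); loop factor d = -A^2 - A^-2.
Tabulate the states by total A-exponent and number of loops L (A-exp: L × count):
  A^6: L=5 ×1
  A^4: L=4 ×6
  A^2: L=3 ×15
  A^0: L=2 ×19, L=4 ×1
  A^-2: L=1 ×11, L=3 ×4
  A^-4: L=2 ×6
  A^-6: L=3 ×1
Each group contributes A^e * Σ count * d^(L-1):
Powers of d = -A^2 - A^-2: d^2 = A^4 + 2 + A^-4; d^3 = -A^6 - 3*A^2 - 3*A^-2 - A^-6; d^4 = A^8 + 4*A^4 + 6 + 4*A^-4 + A^-8.
  A^6 * (d^4) = A^14 + 4*A^10 + 6*A^6 + 4*A^2 + A^-2
  A^4 * (6*d^3) = -6*A^10 - 18*A^6 - 18*A^2 - 6*A^-2
  A^2 * (15*d^2) = 15*A^6 + 30*A^2 + 15*A^-2
  A^0 * (19*d + d^3) = -A^6 - 22*A^2 - 22*A^-2 - A^-6
  A^-2 * (11 + 4*d^2) = 4*A^2 + 19*A^-2 + 4*A^-6
  A^-4 * (6*d) = -6*A^-2 - 6*A^-6
  A^-6 * (d^2) = A^-2 + 2*A^-6 + A^-10
Summing the groups: <K> = A^14 - 2*A^10 + 2*A^6 - 2*A^2 + 2*A^-2 - A^-6 + A^-10
Normalise by the writhe: (-A^3)^(-w) = (-A^3)^(2) = A^6, so f(A) = A^6 * <K> = A^20 - 2*A^16 + 2*A^12 - 2*A^8 + 2*A^4 - 1 + A^-4.
Substitute A = t^(-1/4), i.e. A^e → t^(-e/4): V(t) = t - 1 + 2*t^-1 - 2*t^-2 + 2*t^-3 - 2*t^-4 + t^-5

Answer: t - 1 + 2*t^-1 - 2*t^-2 + 2*t^-3 - 2*t^-4 + t^-5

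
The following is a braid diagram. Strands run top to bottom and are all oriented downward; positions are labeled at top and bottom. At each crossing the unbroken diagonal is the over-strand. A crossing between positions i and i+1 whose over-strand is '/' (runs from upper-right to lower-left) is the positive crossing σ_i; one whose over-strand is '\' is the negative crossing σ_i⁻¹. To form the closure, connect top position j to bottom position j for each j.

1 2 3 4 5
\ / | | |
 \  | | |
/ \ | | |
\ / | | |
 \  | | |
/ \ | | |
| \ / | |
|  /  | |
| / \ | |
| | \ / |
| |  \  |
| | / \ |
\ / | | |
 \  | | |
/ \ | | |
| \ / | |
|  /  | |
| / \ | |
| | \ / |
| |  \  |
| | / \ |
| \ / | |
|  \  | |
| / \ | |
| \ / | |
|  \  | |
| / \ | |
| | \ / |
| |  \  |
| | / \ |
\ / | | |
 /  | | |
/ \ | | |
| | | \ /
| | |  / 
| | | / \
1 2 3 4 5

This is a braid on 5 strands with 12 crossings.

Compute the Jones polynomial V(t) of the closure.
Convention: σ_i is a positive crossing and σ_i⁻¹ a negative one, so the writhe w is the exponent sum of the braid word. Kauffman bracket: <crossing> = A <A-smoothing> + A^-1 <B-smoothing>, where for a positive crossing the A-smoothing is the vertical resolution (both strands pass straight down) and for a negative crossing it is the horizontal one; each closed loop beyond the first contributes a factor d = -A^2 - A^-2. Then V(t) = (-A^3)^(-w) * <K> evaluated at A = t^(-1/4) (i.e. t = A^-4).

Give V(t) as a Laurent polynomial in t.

2*t^-1 - 3*t^-2 + 4*t^-3 - 4*t^-4 + 4*t^-5 - 3*t^-6 + 2*t^-7 - t^-8

Derivation:
Reading the diagram top to bottom ('/'-over between positions i,i+1 = s_i, '\'-over = s_i^-1): braid word = s1^-1 s1^-1 s2 s3^-1 s1^-1 s2 s3^-1 s2^-1 s2^-1 s3^-1 s1 s4.
The presented braid s1^-1 s1^-1 s2 s3^-1 s1^-1 s2 s3^-1 s2^-1 s2^-1 s3^-1 s1 s4 on 5 strands reduces by inverse Markov moves (closure unchanged at each step):
  Destabilize: the word has the form β·s4 where s4 occurs only as the final letter (β ∈ B_4); drop it and the last strand → 4 strands.
  Deconjugate: the word is γ·β·γ⁻¹ with γ = s1^-1 (prefix) and γ⁻¹ = s1 (suffix); strip both.
Reduced to β = s1^-1 s2 s3^-1 s1^-1 s2 s3^-1 s2^-1 s2^-1 s3^-1 on 4 strands, 9 crossings.
Compute on β:
Braid: s1^-1 s2 s3^-1 s1^-1 s2 s3^-1 s2^-1 s2^-1 s3^-1 on 4 strands, 9 crossings.
Writhe w = (#positive) - (#negative) = 2 - 7 = -5.
State-sum expansion of <K>. There are 2^9 = 512 states.
Each crossing splits two ways (0=vertical, 1=horizontal). The state's weight is A^(#A-smoothings - #B-smoothings) * d^(loops - 1).
Tabulate the states by total A-exponent and number of loops L (A-exp: L × count):
  A^9: L=5 ×1
  A^7: L=4 ×9
  A^5: L=3 ×33, L=5 ×3
  A^3: L=2 ×59, L=4 ×25
  A^1: L=1 ×42, L=3 ×80, L=5 ×4
  A^-1: L=2 ×93, L=4 ×33
  A^-3: L=1 ×19, L=3 ×58, L=5 ×7
  A^-5: L=2 ×19, L=4 ×16, L=6 ×1
  A^-7: L=3 ×7, L=5 ×2
  A^-9: L=4 ×1
Each group contributes A^e * Σ count * d^(L-1):
Powers of d = -A^2 - A^-2: d^2 = A^4 + 2 + A^-4; d^3 = -A^6 - 3*A^2 - 3*A^-2 - A^-6; d^4 = A^8 + 4*A^4 + 6 + 4*A^-4 + A^-8; d^5 = -A^10 - 5*A^6 - 10*A^2 - 10*A^-2 - 5*A^-6 - A^-10.
  A^9 * (d^4) = A^17 + 4*A^13 + 6*A^9 + 4*A^5 + A
  A^7 * (9*d^3) = -9*A^13 - 27*A^9 - 27*A^5 - 9*A
  A^5 * (33*d^2 + 3*d^4) = 3*A^13 + 45*A^9 + 84*A^5 + 45*A + 3*A^-3
  A^3 * (59*d + 25*d^3) = -25*A^9 - 134*A^5 - 134*A - 25*A^-3
  A^1 * (42 + 80*d^2 + 4*d^4) = 4*A^9 + 96*A^5 + 226*A + 96*A^-3 + 4*A^-7
  A^-1 * (93*d + 33*d^3) = -33*A^5 - 192*A - 192*A^-3 - 33*A^-7
  A^-3 * (19 + 58*d^2 + 7*d^4) = 7*A^5 + 86*A + 177*A^-3 + 86*A^-7 + 7*A^-11
  A^-5 * (19*d + 16*d^3 + d^5) = -A^5 - 21*A - 77*A^-3 - 77*A^-7 - 21*A^-11 - A^-15
  A^-7 * (7*d^2 + 2*d^4) = 2*A + 15*A^-3 + 26*A^-7 + 15*A^-11 + 2*A^-15
  A^-9 * (d^3) = -A^-3 - 3*A^-7 - 3*A^-11 - A^-15
Summing the groups: <K> = A^17 - 2*A^13 + 3*A^9 - 4*A^5 + 4*A - 4*A^-3 + 3*A^-7 - 2*A^-11
Normalise by the writhe: (-A^3)^(-w) = (-A^3)^(5) = -A^15, so f(A) = -A^15 * <K> = -A^32 + 2*A^28 - 3*A^24 + 4*A^20 - 4*A^16 + 4*A^12 - 3*A^8 + 2*A^4.
Substitute A = t^(-1/4), i.e. A^e → t^(-e/4): V(t) = 2*t^-1 - 3*t^-2 + 4*t^-3 - 4*t^-4 + 4*t^-5 - 3*t^-6 + 2*t^-7 - t^-8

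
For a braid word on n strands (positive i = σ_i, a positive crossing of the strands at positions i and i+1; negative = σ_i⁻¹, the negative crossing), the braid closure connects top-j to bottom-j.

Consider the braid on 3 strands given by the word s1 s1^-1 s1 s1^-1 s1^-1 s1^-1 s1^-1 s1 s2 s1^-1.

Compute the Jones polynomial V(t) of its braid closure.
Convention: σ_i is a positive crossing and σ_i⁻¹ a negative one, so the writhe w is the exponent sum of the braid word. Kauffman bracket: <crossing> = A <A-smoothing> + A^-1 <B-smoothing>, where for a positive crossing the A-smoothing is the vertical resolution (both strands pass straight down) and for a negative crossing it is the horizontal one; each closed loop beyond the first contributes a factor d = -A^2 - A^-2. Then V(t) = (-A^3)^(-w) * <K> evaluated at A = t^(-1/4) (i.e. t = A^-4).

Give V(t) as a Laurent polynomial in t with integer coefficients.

The presented braid s1 s1^-1 s1 s1^-1 s1^-1 s1^-1 s1^-1 s1 s2 s1^-1 on 3 strands reduces by inverse Markov moves (closure unchanged at each step):
  Deconjugate: the word is γ·β·γ⁻¹ with γ = s1 (prefix) and γ⁻¹ = s1^-1 (suffix); strip both.
  Destabilize: the word has the form β·s2 where s2 occurs only as the final letter (β ∈ B_2); drop it and the last strand → 2 strands.
  Deconjugate: the word is γ·β·γ⁻¹ with γ = s1^-1 s1 (prefix) and γ⁻¹ = s1^-1 s1 (suffix); strip both.
Reduced to β = s1^-1 s1^-1 s1^-1 on 2 strands, 3 crossings.
Compute on β:
Braid: s1^-1 s1^-1 s1^-1 on 2 strands, 3 crossings.
Writhe w = (#positive) - (#negative) = 0 - 3 = -3.
Enumerate smoothing states for the bracket polynomial. There are 2^3 = 8 states.
For each crossing: s=0 is the vertical smoothing, s=1 horizontal. Crossing k contributes A^(sign_k * (1 - 2*s_k)); loop factor d = -A^2 - A^-2.
  state 000: A-exp=-3, loops=2, term = A^-3 * d^1
  state 001: A-exp=-1, loops=1, term = A^-1 * d^0
  state 010: A-exp=-1, loops=1, term = A^-1 * d^0
  state 011: A-exp=+1, loops=2, term = A^1 * d^1
  state 100: A-exp=-1, loops=1, term = A^-1 * d^0
  state 101: A-exp=+1, loops=2, term = A^1 * d^1
  state 110: A-exp=+1, loops=2, term = A^1 * d^1
  state 111: A-exp=+3, loops=3, term = A^3 * d^2
Collect the terms by A-exponent (count of states per loop number):
Powers of d = -A^2 - A^-2: d^2 = A^4 + 2 + A^-4.
  A^3 * (d^2) = A^7 + 2*A^3 + A^-1
  A^1 * (3*d) = -3*A^3 - 3*A^-1
  A^-1 * (3) = 3*A^-1
  A^-3 * (d) = -A^-1 - A^-5
Summing the groups: <K> = A^7 - A^3 - A^-5
Normalise by the writhe: (-A^3)^(-w) = (-A^3)^(3) = -A^9, so f(A) = -A^9 * <K> = -A^16 + A^12 + A^4.
Substitute A = t^(-1/4), i.e. A^e → t^(-e/4): V(t) = t^-1 + t^-3 - t^-4

Answer: t^-1 + t^-3 - t^-4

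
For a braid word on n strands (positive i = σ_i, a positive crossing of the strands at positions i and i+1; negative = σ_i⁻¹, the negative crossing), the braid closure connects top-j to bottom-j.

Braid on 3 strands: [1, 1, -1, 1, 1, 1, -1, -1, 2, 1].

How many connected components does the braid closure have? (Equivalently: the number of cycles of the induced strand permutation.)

Track the strand permutation on 3 strands, starting from identity.
  step 1: s1 swaps positions 1,2 -> [2 1 3]
  step 2: s1 swaps positions 1,2 -> [1 2 3]
  step 3: s1^-1 swaps positions 1,2 -> [2 1 3]
  step 4: s1 swaps positions 1,2 -> [1 2 3]
  step 5: s1 swaps positions 1,2 -> [2 1 3]
  step 6: s1 swaps positions 1,2 -> [1 2 3]
  step 7: s1^-1 swaps positions 1,2 -> [2 1 3]
  step 8: s1^-1 swaps positions 1,2 -> [1 2 3]
  step 9: s2 swaps positions 2,3 -> [1 3 2]
  step 10: s1 swaps positions 1,2 -> [3 1 2]
Final permutation (position -> original strand): [3 1 2]
Closure components = cycle count of this permutation = 1.

Answer: 1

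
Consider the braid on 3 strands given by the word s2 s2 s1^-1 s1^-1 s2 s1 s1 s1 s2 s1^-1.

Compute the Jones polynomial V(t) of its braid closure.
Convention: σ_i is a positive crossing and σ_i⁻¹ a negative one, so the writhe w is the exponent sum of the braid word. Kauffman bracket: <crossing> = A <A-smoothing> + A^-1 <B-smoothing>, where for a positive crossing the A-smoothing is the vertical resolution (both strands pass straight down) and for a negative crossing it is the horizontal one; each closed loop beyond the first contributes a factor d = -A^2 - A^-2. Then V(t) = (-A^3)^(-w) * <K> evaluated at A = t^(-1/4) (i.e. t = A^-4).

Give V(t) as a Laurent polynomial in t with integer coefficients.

Braid: s2 s2 s1^-1 s1^-1 s2 s1 s1 s1 s2 s1^-1 on 3 strands, 10 crossings.
Writhe w = (#positive) - (#negative) = 7 - 3 = 4.
State-sum expansion of <K>. There are 2^10 = 1024 states.
Each crossing splits two ways (0=vertical, 1=horizontal). The state's weight is A^(#A-smoothings - #B-smoothings) * d^(loops - 1).
Tabulate the states by total A-exponent and number of loops L (A-exp: L × count):
  A^10: L=4 ×1
  A^8: L=3 ×7, L=5 ×3
  A^6: L=2 ×19, L=4 ×23, L=6 ×3
  A^4: L=1 ×20, L=3 ×75, L=5 ×24, L=7 ×1
  A^2: L=2 ×114, L=4 ×86, L=6 ×10
  A^0: L=1 ×51, L=3 ×155, L=5 ×45, L=7 ×1
  A^-2: L=2 ×102, L=4 ×98, L=6 ×10
  A^-4: L=3 ×89, L=5 ×30, L=7 ×1
  A^-6: L=4 ×41, L=6 ×4
  A^-8: L=5 ×10
  A^-10: L=6 ×1
Each group contributes A^e * Σ count * d^(L-1):
Powers of d = -A^2 - A^-2: d^2 = A^4 + 2 + A^-4; d^3 = -A^6 - 3*A^2 - 3*A^-2 - A^-6; d^4 = A^8 + 4*A^4 + 6 + 4*A^-4 + A^-8; d^5 = -A^10 - 5*A^6 - 10*A^2 - 10*A^-2 - 5*A^-6 - A^-10; d^6 = A^12 + 6*A^8 + 15*A^4 + 20 + 15*A^-4 + 6*A^-8 + A^-12.
  A^10 * (d^3) = -A^16 - 3*A^12 - 3*A^8 - A^4
  A^8 * (7*d^2 + 3*d^4) = 3*A^16 + 19*A^12 + 32*A^8 + 19*A^4 + 3
  A^6 * (19*d + 23*d^3 + 3*d^5) = -3*A^16 - 38*A^12 - 118*A^8 - 118*A^4 - 38 - 3*A^-4
  A^4 * (20 + 75*d^2 + 24*d^4 + d^6) = A^16 + 30*A^12 + 186*A^8 + 334*A^4 + 186 + 30*A^-4 + A^-8
  A^2 * (114*d + 86*d^3 + 10*d^5) = -10*A^12 - 136*A^8 - 472*A^4 - 472 - 136*A^-4 - 10*A^-8
  A^0 * (51 + 155*d^2 + 45*d^4 + d^6) = A^12 + 51*A^8 + 350*A^4 + 651 + 350*A^-4 + 51*A^-8 + A^-12
  A^-2 * (102*d + 98*d^3 + 10*d^5) = -10*A^8 - 148*A^4 - 496 - 496*A^-4 - 148*A^-8 - 10*A^-12
  A^-4 * (89*d^2 + 30*d^4 + d^6) = A^8 + 36*A^4 + 224 + 378*A^-4 + 224*A^-8 + 36*A^-12 + A^-16
  A^-6 * (41*d^3 + 4*d^5) = -4*A^4 - 61 - 163*A^-4 - 163*A^-8 - 61*A^-12 - 4*A^-16
  A^-8 * (10*d^4) = 10 + 40*A^-4 + 60*A^-8 + 40*A^-12 + 10*A^-16
  A^-10 * (d^5) = -1 - 5*A^-4 - 10*A^-8 - 10*A^-12 - 5*A^-16 - A^-20
Summing the groups: <K> = -A^12 + 3*A^8 - 4*A^4 + 6 - 5*A^-4 + 5*A^-8 - 4*A^-12 + 2*A^-16 - A^-20
Normalise by the writhe: (-A^3)^(-w) = (-A^3)^(-4) = A^-12, so f(A) = A^-12 * <K> = -1 + 3*A^-4 - 4*A^-8 + 6*A^-12 - 5*A^-16 + 5*A^-20 - 4*A^-24 + 2*A^-28 - A^-32.
Substitute A = t^(-1/4), i.e. A^e → t^(-e/4): V(t) = -t^8 + 2*t^7 - 4*t^6 + 5*t^5 - 5*t^4 + 6*t^3 - 4*t^2 + 3*t - 1

Answer: -t^8 + 2*t^7 - 4*t^6 + 5*t^5 - 5*t^4 + 6*t^3 - 4*t^2 + 3*t - 1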